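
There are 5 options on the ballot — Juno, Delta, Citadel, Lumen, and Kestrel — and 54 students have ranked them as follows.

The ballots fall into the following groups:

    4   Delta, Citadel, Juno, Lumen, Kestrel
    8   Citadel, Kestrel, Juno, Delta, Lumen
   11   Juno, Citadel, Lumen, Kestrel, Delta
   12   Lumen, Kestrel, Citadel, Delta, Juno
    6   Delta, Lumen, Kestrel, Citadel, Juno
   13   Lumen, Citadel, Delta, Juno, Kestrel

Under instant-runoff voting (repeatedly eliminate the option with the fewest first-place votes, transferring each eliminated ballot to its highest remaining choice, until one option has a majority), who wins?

Round 1: Lumen 25, Juno 11, Delta 10, Citadel 8, Kestrel 0. Kestrel has the fewest and is eliminated.
Round 2: Lumen 25, Juno 11, Delta 10, Citadel 8. Citadel has the fewest and is eliminated.
Round 3: Lumen 25, Juno 19, Delta 10. Delta has the fewest and is eliminated.
Round 4: Lumen 31, Juno 23. Lumen has a majority.

Lumen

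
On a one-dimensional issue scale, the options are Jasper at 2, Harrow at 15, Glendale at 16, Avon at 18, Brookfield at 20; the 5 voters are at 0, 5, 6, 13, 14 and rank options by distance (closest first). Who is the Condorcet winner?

With single-peaked preferences on a line, the Condorcet winner is the candidate closest to the median voter.
The median voter (position 6) is closest to Jasper at 2.
Check: Jasper vs Glendale — voters closer to Jasper: 3 of 5.

Jasper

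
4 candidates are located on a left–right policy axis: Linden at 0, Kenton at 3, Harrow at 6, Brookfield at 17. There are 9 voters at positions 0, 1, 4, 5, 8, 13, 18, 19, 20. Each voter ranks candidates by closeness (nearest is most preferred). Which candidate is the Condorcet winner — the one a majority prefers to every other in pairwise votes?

Harrow

With single-peaked preferences on a line, the Condorcet winner is the candidate closest to the median voter.
The median voter (position 8) is closest to Harrow at 6.
Check: Harrow vs Linden — voters closer to Harrow: 7 of 9.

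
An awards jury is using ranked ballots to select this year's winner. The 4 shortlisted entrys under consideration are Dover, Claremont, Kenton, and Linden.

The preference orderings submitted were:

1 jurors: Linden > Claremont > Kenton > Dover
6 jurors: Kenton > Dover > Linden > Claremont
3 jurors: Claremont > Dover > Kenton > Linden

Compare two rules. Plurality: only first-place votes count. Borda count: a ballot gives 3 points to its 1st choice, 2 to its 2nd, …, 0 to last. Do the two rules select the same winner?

Plurality first-place counts: Dover 0, Claremont 3, Kenton 6, Linden 1 → Kenton.
Borda totals: Dover 18, Claremont 11, Kenton 22, Linden 9 → Kenton.
The two rules agree on Kenton.

Yes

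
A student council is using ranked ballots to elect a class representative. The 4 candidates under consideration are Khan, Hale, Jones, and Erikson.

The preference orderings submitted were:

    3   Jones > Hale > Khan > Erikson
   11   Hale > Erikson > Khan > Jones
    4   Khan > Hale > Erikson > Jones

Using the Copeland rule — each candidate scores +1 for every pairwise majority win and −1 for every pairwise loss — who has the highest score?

Hale

Pairwise results:
  Khan vs Hale: Hale wins 14–4.
  Khan vs Jones: Khan wins 15–3.
  Khan vs Erikson: Erikson wins 11–7.
  Hale vs Jones: Hale wins 15–3.
  Hale vs Erikson: Hale wins 18–0.
  Jones vs Erikson: Erikson wins 15–3.
Copeland scores (wins − losses):
  Khan: 1 − 2 = -1
  Hale: 3 − 0 = 3
  Jones: 0 − 3 = -3
  Erikson: 2 − 1 = 1
Hale has the best Copeland score.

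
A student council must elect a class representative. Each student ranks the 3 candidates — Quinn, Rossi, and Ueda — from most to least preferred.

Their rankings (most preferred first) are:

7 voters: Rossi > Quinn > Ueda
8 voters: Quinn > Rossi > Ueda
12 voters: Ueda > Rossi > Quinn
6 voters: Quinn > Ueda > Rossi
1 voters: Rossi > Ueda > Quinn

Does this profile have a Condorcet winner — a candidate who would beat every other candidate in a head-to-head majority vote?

No

Head-to-head results (34 voters total):
Quinn vs Rossi: Rossi wins 20–14.
Quinn vs Ueda: Quinn wins 21–13.
Rossi vs Ueda: Ueda wins 18–16.
No candidate beats all others: Quinn beats Ueda beats Rossi beats Quinn, a majority cycle.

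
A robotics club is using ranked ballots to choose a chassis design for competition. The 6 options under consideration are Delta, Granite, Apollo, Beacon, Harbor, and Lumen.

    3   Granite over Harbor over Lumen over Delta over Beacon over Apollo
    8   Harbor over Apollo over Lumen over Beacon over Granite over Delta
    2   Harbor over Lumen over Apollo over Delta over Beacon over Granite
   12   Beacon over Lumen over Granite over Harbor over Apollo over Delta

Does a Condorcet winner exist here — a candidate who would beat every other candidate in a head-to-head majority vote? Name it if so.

Head-to-head results (25 voters total):
Delta vs Granite: Granite wins 23–2.
Delta vs Apollo: Apollo wins 22–3.
Delta vs Beacon: Beacon wins 20–5.
Delta vs Harbor: Harbor wins 25–0.
Delta vs Lumen: Lumen wins 25–0.
Granite vs Apollo: Granite wins 15–10.
Granite vs Beacon: Beacon wins 22–3.
Granite vs Harbor: Granite wins 15–10.
Granite vs Lumen: Lumen wins 22–3.
Apollo vs Beacon: Beacon wins 15–10.
Apollo vs Harbor: Harbor wins 25–0.
Apollo vs Lumen: Lumen wins 17–8.
Beacon vs Harbor: Harbor wins 13–12.
Beacon vs Lumen: Lumen wins 13–12.
Harbor vs Lumen: Harbor wins 13–12.
No candidate beats all others: Granite beats Harbor beats Beacon beats Granite, a majority cycle.

No Condorcet winner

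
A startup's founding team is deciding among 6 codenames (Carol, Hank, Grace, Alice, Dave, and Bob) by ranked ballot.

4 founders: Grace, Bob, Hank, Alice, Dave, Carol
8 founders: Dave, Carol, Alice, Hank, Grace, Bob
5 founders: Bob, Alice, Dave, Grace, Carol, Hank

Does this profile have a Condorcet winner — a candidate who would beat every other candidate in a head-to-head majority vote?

Head-to-head results (17 voters total):
Carol vs Hank: Carol wins 13–4.
Carol vs Grace: Grace wins 9–8.
Carol vs Alice: Alice wins 9–8.
Carol vs Dave: Dave wins 17–0.
Carol vs Bob: Bob wins 9–8.
Hank vs Grace: Grace wins 9–8.
Hank vs Alice: Alice wins 13–4.
Hank vs Dave: Dave wins 13–4.
Hank vs Bob: Bob wins 9–8.
Grace vs Alice: Alice wins 13–4.
Grace vs Dave: Dave wins 13–4.
Grace vs Bob: Grace wins 12–5.
Alice vs Dave: Alice wins 9–8.
Alice vs Bob: Bob wins 9–8.
Dave vs Bob: Bob wins 9–8.
No candidate beats all others: Grace beats Bob beats Alice beats Grace, a majority cycle.

No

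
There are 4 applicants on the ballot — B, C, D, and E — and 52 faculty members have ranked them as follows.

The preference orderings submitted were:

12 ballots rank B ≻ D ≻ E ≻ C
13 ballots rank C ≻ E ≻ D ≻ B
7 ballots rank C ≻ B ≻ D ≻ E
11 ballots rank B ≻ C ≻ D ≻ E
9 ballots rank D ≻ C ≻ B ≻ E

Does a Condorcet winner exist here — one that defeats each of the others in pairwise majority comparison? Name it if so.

C

Head-to-head results (52 voters total):
B vs C: C wins 29–23.
B vs D: B wins 30–22.
B vs E: B wins 39–13.
C vs D: C wins 31–21.
C vs E: C wins 40–12.
D vs E: D wins 39–13.
C beats each rival — B (29–23), D (31–21), E (40–12) — so C is the Condorcet winner.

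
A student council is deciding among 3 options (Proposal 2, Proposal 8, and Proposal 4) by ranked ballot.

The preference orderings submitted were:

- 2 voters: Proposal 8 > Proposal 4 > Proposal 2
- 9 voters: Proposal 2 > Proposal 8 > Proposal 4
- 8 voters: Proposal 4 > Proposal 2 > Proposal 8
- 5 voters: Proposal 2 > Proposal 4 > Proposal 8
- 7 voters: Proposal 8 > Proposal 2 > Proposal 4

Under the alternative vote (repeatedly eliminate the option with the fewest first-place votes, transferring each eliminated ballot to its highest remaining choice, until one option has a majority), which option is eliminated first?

Proposal 4

Round 1: Proposal 2 14, Proposal 8 9, Proposal 4 8. Proposal 4 has the fewest and is eliminated.
Round 2: Proposal 2 22, Proposal 8 9. Proposal 2 has a majority.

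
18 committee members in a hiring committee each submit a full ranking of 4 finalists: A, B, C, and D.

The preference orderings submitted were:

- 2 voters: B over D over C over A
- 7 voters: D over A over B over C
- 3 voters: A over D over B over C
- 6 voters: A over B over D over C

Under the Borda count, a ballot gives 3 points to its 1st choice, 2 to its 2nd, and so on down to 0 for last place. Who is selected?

Borda scores:
  A: 2·0 + 7·2 + 3·3 + 6·3 = 41
  B: 2·3 + 7·1 + 3·1 + 6·2 = 28
  C: 2·1 + 7·0 + 3·0 + 6·0 = 2
  D: 2·2 + 7·3 + 3·2 + 6·1 = 37
A has the highest total.

A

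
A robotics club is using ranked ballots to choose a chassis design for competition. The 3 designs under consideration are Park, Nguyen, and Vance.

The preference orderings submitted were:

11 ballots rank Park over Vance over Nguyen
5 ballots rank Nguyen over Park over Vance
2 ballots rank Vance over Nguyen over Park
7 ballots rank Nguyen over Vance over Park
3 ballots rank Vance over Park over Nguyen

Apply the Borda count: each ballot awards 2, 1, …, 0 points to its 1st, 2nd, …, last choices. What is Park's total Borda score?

30

Borda scores:
  Park: 11·2 + 5·1 + 2·0 + 7·0 + 3·1 = 30
  Nguyen: 11·0 + 5·2 + 2·1 + 7·2 + 3·0 = 26
  Vance: 11·1 + 5·0 + 2·2 + 7·1 + 3·2 = 28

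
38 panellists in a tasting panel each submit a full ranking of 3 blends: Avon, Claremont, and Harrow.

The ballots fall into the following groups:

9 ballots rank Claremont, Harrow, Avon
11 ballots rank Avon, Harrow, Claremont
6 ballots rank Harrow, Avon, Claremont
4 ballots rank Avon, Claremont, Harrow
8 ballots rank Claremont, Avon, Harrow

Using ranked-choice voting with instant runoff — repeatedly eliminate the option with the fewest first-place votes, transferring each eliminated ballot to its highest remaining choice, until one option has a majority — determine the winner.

Round 1: Claremont 17, Avon 15, Harrow 6. Harrow has the fewest and is eliminated.
Round 2: Avon 21, Claremont 17. Avon has a majority.

Avon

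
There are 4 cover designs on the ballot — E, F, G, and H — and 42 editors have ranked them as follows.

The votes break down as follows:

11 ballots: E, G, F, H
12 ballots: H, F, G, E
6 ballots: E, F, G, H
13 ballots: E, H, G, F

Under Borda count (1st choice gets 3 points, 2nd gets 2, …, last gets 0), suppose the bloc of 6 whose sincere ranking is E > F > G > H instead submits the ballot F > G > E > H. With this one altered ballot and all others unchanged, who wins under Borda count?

E

Borda totals with the altered ballot: E 78, F 53, G 59, H 62.
The winner is unchanged: still E.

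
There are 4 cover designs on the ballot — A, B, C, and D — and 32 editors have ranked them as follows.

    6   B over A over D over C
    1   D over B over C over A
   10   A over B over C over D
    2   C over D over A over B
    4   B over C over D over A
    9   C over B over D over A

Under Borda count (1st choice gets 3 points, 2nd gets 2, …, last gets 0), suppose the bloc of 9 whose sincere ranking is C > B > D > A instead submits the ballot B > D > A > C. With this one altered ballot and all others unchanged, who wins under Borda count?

Borda totals with the altered ballot: A 53, B 79, C 25, D 35.
The winner is unchanged: still B.

B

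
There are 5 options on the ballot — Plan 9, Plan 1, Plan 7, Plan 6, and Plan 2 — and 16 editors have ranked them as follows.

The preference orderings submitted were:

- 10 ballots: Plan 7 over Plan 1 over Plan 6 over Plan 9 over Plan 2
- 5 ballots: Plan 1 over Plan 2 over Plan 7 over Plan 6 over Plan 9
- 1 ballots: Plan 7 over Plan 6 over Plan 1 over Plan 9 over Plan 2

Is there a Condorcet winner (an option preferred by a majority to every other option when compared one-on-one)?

Head-to-head results (16 voters total):
Plan 9 vs Plan 1: Plan 1 wins 16–0.
Plan 9 vs Plan 7: Plan 7 wins 16–0.
Plan 9 vs Plan 6: Plan 6 wins 16–0.
Plan 9 vs Plan 2: Plan 9 wins 11–5.
Plan 1 vs Plan 7: Plan 7 wins 11–5.
Plan 1 vs Plan 6: Plan 1 wins 15–1.
Plan 1 vs Plan 2: Plan 1 wins 16–0.
Plan 7 vs Plan 6: Plan 7 wins 16–0.
Plan 7 vs Plan 2: Plan 7 wins 11–5.
Plan 6 vs Plan 2: Plan 6 wins 11–5.
Plan 7 beats each rival — Plan 9 (16–0), Plan 1 (11–5), Plan 6 (16–0), Plan 2 (11–5) — so Plan 7 is the Condorcet winner.

Yes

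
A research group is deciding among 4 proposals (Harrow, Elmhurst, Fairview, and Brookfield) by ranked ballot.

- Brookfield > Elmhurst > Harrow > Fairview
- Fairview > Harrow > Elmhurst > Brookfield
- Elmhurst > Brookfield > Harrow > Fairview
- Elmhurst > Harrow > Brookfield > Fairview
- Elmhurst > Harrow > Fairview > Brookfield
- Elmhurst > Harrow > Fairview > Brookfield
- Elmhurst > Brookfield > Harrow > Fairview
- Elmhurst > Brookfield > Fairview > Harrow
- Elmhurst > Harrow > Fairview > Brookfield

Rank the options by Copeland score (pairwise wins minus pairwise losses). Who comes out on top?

Elmhurst

Pairwise results:
  Harrow vs Elmhurst: Elmhurst wins 8–1.
  Harrow vs Fairview: Harrow wins 7–2.
  Harrow vs Brookfield: Harrow wins 5–4.
  Elmhurst vs Fairview: Elmhurst wins 8–1.
  Elmhurst vs Brookfield: Elmhurst wins 8–1.
  Fairview vs Brookfield: Brookfield wins 5–4.
Copeland scores (wins − losses):
  Harrow: 2 − 1 = 1
  Elmhurst: 3 − 0 = 3
  Fairview: 0 − 3 = -3
  Brookfield: 1 − 2 = -1
Elmhurst has the best Copeland score.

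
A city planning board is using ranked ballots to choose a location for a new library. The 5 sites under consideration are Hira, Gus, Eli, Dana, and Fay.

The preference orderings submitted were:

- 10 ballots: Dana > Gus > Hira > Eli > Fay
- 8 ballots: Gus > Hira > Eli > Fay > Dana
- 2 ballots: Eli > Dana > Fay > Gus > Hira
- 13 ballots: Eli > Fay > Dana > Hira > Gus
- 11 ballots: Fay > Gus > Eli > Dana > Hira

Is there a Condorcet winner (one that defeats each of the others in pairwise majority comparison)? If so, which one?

Head-to-head results (44 voters total):
Hira vs Gus: Gus wins 31–13.
Hira vs Eli: Eli wins 26–18.
Hira vs Dana: Dana wins 36–8.
Hira vs Fay: Fay wins 26–18.
Gus vs Eli: Gus wins 29–15.
Gus vs Dana: Dana wins 25–19.
Gus vs Fay: Fay wins 26–18.
Eli vs Dana: Eli wins 34–10.
Eli vs Fay: Eli wins 33–11.
Dana vs Fay: Fay wins 32–12.
No candidate beats all others: Gus beats Eli beats Dana beats Gus, a majority cycle.

No Condorcet winner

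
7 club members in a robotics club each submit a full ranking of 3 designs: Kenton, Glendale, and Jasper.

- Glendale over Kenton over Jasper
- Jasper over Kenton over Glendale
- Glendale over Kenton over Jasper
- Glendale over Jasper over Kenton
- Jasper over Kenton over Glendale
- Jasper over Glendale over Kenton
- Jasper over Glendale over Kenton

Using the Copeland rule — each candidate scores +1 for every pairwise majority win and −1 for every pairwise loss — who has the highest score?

Jasper

Pairwise results:
  Kenton vs Glendale: Glendale wins 5–2.
  Kenton vs Jasper: Jasper wins 5–2.
  Glendale vs Jasper: Jasper wins 4–3.
Copeland scores (wins − losses):
  Kenton: 0 − 2 = -2
  Glendale: 1 − 1 = 0
  Jasper: 2 − 0 = 2
Jasper has the best Copeland score.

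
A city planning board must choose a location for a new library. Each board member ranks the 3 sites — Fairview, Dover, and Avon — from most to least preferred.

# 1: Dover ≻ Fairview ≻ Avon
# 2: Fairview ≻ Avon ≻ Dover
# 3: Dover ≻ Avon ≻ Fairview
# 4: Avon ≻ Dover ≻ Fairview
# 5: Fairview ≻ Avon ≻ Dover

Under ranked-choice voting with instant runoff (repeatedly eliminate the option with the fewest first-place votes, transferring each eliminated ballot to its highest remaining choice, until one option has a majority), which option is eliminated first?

Avon

Round 1: Fairview 2, Dover 2, Avon 1. Avon has the fewest and is eliminated.
Round 2: Dover 3, Fairview 2. Dover has a majority.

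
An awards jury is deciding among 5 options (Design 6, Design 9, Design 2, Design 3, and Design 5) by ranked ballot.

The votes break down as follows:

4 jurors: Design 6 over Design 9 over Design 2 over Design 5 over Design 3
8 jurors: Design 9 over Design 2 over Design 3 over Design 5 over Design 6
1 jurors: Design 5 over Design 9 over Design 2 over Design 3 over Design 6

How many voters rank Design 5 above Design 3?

5

Ballots ranking Design 5 above Design 3: 4+1 = 5.
Ballots ranking Design 3 above Design 5: 8.
So 5 of 13 voters prefer Design 5 to Design 3.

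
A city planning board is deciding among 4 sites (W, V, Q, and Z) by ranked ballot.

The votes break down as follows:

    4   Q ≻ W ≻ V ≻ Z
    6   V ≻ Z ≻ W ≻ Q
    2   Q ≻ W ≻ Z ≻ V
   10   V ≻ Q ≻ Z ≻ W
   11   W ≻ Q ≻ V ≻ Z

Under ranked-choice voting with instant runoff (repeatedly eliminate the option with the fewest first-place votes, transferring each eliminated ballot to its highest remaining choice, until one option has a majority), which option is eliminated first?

Z

Round 1: V 16, W 11, Q 6, Z 0. Z has the fewest and is eliminated.
Round 2: V 16, W 11, Q 6. Q has the fewest and is eliminated.
Round 3: W 17, V 16. W has a majority.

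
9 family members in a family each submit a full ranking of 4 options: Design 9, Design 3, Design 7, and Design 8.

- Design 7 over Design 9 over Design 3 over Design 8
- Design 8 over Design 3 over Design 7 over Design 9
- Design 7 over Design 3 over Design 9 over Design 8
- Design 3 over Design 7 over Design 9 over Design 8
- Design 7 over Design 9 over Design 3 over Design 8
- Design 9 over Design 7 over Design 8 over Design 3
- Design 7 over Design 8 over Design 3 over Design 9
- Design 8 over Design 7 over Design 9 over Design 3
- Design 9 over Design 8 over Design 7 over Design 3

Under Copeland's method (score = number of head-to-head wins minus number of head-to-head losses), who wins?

Design 7

Pairwise results:
  Design 9 vs Design 3: Design 9 wins 5–4.
  Design 9 vs Design 7: Design 7 wins 7–2.
  Design 9 vs Design 8: Design 9 wins 6–3.
  Design 3 vs Design 7: Design 7 wins 7–2.
  Design 3 vs Design 8: Design 8 wins 5–4.
  Design 7 vs Design 8: Design 7 wins 6–3.
Copeland scores (wins − losses):
  Design 9: 2 − 1 = 1
  Design 3: 0 − 3 = -3
  Design 7: 3 − 0 = 3
  Design 8: 1 − 2 = -1
Design 7 has the best Copeland score.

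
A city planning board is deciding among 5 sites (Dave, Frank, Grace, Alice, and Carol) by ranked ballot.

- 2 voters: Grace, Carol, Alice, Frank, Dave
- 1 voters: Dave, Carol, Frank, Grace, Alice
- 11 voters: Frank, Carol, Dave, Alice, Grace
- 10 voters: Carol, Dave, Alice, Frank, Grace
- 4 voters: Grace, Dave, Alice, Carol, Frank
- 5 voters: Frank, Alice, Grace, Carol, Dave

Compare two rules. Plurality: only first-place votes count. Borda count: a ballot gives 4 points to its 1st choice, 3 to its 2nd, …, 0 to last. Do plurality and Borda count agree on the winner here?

Plurality first-place counts: Dave 1, Frank 16, Grace 6, Alice 0, Carol 10 → Frank.
Borda totals: Dave 68, Frank 78, Grace 35, Alice 58, Carol 91 → Carol.
The two rules disagree: plurality picks Frank, Borda picks Carol.

No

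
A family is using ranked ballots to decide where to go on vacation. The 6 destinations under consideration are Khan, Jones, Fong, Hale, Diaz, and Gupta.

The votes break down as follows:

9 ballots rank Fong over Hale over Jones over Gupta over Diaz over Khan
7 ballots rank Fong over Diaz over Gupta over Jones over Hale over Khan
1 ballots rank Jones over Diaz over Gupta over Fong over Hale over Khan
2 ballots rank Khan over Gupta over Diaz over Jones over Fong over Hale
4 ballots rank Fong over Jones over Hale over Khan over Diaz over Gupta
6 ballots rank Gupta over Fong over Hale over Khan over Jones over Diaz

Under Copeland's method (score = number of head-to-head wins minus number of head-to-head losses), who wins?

Pairwise results:
  Khan vs Jones: Jones wins 21–8.
  Khan vs Fong: Fong wins 27–2.
  Khan vs Hale: Hale wins 27–2.
  Khan vs Diaz: Diaz wins 17–12.
  Khan vs Gupta: Gupta wins 23–6.
  Jones vs Fong: Fong wins 26–3.
  Jones vs Hale: Hale wins 15–14.
  Jones vs Diaz: Jones wins 20–9.
  Jones vs Gupta: Gupta wins 15–14.
  Fong vs Hale: Fong wins 29–0.
  Fong vs Diaz: Fong wins 26–3.
  Fong vs Gupta: Fong wins 20–9.
  Hale vs Diaz: Hale wins 19–10.
  Hale vs Gupta: Gupta wins 16–13.
  Diaz vs Gupta: Gupta wins 17–12.
Copeland scores (wins − losses):
  Khan: 0 − 5 = -5
  Jones: 2 − 3 = -1
  Fong: 5 − 0 = 5
  Hale: 3 − 2 = 1
  Diaz: 1 − 4 = -3
  Gupta: 4 − 1 = 3
Fong has the best Copeland score.

Fong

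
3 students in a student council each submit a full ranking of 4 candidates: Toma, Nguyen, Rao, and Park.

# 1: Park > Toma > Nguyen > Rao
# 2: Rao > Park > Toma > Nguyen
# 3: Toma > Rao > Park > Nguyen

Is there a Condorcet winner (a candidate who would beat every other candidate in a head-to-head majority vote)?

Head-to-head results (3 voters total):
Toma vs Nguyen: Toma wins 3–0.
Toma vs Rao: Toma wins 2–1.
Toma vs Park: Park wins 2–1.
Nguyen vs Rao: Rao wins 2–1.
Nguyen vs Park: Park wins 3–0.
Rao vs Park: Rao wins 2–1.
No candidate beats all others: Toma beats Rao beats Park beats Toma, a majority cycle.

No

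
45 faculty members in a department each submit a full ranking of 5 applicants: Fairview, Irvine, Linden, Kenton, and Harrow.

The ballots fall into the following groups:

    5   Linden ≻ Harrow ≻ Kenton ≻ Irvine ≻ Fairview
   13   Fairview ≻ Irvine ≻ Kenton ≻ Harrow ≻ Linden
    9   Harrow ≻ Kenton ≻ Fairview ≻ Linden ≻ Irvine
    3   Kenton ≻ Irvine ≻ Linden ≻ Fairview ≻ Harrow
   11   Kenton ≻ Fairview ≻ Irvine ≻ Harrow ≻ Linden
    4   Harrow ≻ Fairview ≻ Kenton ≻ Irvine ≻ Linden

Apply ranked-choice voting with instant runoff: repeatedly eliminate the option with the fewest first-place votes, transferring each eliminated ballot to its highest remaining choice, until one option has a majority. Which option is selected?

Round 1: Kenton 14, Fairview 13, Harrow 13, Linden 5, Irvine 0. Irvine has the fewest and is eliminated.
Round 2: Kenton 14, Fairview 13, Harrow 13, Linden 5. Linden has the fewest and is eliminated.
Round 3: Harrow 18, Kenton 14, Fairview 13. Fairview has the fewest and is eliminated.
Round 4: Kenton 27, Harrow 18. Kenton has a majority.

Kenton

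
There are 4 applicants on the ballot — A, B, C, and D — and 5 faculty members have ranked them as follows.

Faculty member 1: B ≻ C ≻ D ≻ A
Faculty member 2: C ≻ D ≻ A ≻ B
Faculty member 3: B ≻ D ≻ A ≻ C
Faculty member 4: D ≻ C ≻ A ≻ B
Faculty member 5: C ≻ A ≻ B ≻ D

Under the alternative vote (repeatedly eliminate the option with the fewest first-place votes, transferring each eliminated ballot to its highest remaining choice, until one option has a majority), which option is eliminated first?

Round 1: B 2, C 2, D 1, A 0. A has the fewest and is eliminated.
Round 2: B 2, C 2, D 1. D has the fewest and is eliminated.
Round 3: C 3, B 2. C has a majority.

A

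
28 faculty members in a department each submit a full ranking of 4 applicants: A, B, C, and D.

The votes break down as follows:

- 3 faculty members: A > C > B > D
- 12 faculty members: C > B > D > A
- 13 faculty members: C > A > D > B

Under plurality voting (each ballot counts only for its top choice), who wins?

C

First-place vote totals:
  A: 3
  B: 0
  C: 25
  D: 0
C has the most first-place votes.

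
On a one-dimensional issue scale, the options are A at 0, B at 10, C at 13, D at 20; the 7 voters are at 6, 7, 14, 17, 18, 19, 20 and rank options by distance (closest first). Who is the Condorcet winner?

D

With single-peaked preferences on a line, the Condorcet winner is the candidate closest to the median voter.
The median voter (position 17) is closest to D at 20.
Check: D vs C — voters closer to D: 4 of 7.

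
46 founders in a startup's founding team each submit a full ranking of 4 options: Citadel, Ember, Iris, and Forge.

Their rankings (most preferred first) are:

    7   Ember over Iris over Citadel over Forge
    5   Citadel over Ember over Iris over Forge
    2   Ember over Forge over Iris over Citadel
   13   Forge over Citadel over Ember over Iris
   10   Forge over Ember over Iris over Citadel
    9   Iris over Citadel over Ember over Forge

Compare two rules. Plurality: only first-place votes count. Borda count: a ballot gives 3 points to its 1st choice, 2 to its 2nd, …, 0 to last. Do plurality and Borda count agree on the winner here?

No

Plurality first-place counts: Citadel 5, Ember 9, Iris 9, Forge 23 → Forge.
Borda totals: Citadel 66, Ember 79, Iris 58, Forge 73 → Ember.
The two rules disagree: plurality picks Forge, Borda picks Ember.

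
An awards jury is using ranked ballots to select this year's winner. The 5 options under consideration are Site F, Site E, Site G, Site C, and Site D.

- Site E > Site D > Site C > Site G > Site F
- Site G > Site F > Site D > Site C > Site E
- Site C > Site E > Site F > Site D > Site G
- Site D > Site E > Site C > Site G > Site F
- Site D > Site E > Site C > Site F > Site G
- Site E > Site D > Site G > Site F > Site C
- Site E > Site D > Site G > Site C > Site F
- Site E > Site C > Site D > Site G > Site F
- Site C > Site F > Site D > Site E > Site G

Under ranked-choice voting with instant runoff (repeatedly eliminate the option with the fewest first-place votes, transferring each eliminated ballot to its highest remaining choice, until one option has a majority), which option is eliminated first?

Site F

Round 1: Site E 4, Site C 2, Site D 2, Site G 1, Site F 0. Site F has the fewest and is eliminated.
Round 2: Site E 4, Site C 2, Site D 2, Site G 1. Site G has the fewest and is eliminated.
Round 3: Site E 4, Site D 3, Site C 2. Site C has the fewest and is eliminated.
Round 4: Site E 5, Site D 4. Site E has a majority.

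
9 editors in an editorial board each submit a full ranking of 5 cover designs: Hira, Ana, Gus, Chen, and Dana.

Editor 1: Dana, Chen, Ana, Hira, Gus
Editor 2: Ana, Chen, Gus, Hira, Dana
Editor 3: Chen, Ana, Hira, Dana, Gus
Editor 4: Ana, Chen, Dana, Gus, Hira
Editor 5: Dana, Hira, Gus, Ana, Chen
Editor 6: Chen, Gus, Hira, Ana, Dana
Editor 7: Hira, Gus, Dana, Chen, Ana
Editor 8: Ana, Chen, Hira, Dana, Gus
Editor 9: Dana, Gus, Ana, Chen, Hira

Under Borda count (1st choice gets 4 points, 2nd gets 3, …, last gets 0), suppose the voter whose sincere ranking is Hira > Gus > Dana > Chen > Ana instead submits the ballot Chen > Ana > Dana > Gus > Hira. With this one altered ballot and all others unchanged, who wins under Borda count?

Chen

Borda totals with the altered ballot: Hira 11, Ana 24, Gus 12, Chen 25, Dana 18.
The winner is unchanged: still Chen.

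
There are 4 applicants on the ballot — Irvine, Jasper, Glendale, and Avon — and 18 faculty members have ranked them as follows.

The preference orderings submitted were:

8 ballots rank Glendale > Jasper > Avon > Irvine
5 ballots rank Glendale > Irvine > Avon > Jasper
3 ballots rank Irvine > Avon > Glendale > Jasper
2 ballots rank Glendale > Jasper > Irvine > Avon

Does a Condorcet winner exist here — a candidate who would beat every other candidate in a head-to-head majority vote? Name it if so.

Glendale

Head-to-head results (18 voters total):
Irvine vs Jasper: Jasper wins 10–8.
Irvine vs Glendale: Glendale wins 15–3.
Irvine vs Avon: Irvine wins 10–8.
Jasper vs Glendale: Glendale wins 18–0.
Jasper vs Avon: Jasper wins 10–8.
Glendale vs Avon: Glendale wins 15–3.
Glendale beats each rival — Irvine (15–3), Jasper (18–0), Avon (15–3) — so Glendale is the Condorcet winner.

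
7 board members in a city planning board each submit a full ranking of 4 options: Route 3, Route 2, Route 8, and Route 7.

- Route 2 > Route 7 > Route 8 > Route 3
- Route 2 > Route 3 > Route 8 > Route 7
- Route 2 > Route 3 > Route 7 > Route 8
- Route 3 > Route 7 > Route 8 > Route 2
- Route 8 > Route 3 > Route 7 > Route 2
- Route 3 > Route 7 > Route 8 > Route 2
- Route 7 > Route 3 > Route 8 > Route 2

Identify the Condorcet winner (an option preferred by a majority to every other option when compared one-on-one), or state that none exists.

Route 3

Head-to-head results (7 voters total):
Route 3 vs Route 2: Route 3 wins 4–3.
Route 3 vs Route 8: Route 3 wins 5–2.
Route 3 vs Route 7: Route 3 wins 5–2.
Route 2 vs Route 8: Route 8 wins 4–3.
Route 2 vs Route 7: Route 7 wins 4–3.
Route 8 vs Route 7: Route 7 wins 5–2.
Route 3 beats each rival — Route 2 (4–3), Route 8 (5–2), Route 7 (5–2) — so Route 3 is the Condorcet winner.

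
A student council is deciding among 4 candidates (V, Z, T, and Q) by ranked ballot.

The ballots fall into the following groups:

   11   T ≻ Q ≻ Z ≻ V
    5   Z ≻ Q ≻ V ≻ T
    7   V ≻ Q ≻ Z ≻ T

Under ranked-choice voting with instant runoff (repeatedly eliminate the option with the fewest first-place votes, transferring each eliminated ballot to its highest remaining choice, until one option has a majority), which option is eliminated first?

Q

Round 1: T 11, V 7, Z 5, Q 0. Q has the fewest and is eliminated.
Round 2: T 11, V 7, Z 5. Z has the fewest and is eliminated.
Round 3: V 12, T 11. V has a majority.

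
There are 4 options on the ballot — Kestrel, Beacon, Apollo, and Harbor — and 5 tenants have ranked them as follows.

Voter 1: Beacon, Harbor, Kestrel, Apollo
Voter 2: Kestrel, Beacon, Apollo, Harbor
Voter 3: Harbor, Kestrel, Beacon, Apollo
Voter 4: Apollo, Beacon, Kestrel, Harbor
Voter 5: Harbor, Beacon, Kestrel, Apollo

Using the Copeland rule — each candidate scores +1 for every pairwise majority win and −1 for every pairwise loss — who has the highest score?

Pairwise results:
  Kestrel vs Beacon: Beacon wins 3–2.
  Kestrel vs Apollo: Kestrel wins 4–1.
  Kestrel vs Harbor: Harbor wins 3–2.
  Beacon vs Apollo: Beacon wins 4–1.
  Beacon vs Harbor: Beacon wins 3–2.
  Apollo vs Harbor: Harbor wins 3–2.
Copeland scores (wins − losses):
  Kestrel: 1 − 2 = -1
  Beacon: 3 − 0 = 3
  Apollo: 0 − 3 = -3
  Harbor: 2 − 1 = 1
Beacon has the best Copeland score.

Beacon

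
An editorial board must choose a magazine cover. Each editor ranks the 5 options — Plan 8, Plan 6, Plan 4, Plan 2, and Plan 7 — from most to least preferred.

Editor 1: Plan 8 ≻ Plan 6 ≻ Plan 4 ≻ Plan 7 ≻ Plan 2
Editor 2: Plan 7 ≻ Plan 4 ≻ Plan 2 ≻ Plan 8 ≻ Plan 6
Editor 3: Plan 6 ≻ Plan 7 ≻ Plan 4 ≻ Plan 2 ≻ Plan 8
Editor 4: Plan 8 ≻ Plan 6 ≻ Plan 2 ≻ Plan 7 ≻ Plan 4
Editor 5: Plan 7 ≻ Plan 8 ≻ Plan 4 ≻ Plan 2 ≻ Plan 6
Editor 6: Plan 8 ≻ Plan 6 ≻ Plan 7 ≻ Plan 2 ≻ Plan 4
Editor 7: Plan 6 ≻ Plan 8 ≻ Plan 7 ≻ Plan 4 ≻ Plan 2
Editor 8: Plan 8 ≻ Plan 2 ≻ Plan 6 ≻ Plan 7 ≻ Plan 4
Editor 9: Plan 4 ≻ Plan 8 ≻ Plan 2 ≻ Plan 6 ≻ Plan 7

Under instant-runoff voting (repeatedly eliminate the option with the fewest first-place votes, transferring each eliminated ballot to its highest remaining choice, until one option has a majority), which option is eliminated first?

Plan 2

Round 1: Plan 8 4, Plan 6 2, Plan 7 2, Plan 4 1, Plan 2 0. Plan 2 has the fewest and is eliminated.
Round 2: Plan 8 4, Plan 6 2, Plan 7 2, Plan 4 1. Plan 4 has the fewest and is eliminated.
Round 3: Plan 8 5, Plan 6 2, Plan 7 2. Plan 8 has a majority.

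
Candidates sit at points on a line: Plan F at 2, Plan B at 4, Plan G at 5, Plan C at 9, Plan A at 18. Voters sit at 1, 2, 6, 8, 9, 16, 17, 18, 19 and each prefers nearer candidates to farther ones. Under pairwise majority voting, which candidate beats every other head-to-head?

With single-peaked preferences on a line, the Condorcet winner is the candidate closest to the median voter.
The median voter (position 9) is closest to Plan C at 9.
Check: Plan C vs Plan A — voters closer to Plan C: 5 of 9.

Plan C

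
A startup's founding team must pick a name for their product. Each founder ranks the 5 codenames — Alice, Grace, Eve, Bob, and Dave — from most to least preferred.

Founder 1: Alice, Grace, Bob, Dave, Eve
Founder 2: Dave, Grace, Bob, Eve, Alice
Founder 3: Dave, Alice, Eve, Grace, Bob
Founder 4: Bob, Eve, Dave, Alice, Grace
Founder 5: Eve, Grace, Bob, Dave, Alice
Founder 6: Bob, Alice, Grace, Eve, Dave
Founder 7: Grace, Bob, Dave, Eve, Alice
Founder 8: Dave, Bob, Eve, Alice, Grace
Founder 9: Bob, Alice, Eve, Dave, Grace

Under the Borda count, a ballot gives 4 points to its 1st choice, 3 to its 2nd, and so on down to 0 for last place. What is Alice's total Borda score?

15

Borda scores:
  Alice: 4 + 0 + 3 + 1 + 0 + 3 + 0 + 1 + 3 = 15
  Grace: 3 + 3 + 1 + 0 + 3 + 2 + 4 + 0 + 0 = 16
  Eve: 0 + 1 + 2 + 3 + 4 + 1 + 1 + 2 + 2 = 16
  Bob: 2 + 2 + 0 + 4 + 2 + 4 + 3 + 3 + 4 = 24
  Dave: 1 + 4 + 4 + 2 + 1 + 0 + 2 + 4 + 1 = 19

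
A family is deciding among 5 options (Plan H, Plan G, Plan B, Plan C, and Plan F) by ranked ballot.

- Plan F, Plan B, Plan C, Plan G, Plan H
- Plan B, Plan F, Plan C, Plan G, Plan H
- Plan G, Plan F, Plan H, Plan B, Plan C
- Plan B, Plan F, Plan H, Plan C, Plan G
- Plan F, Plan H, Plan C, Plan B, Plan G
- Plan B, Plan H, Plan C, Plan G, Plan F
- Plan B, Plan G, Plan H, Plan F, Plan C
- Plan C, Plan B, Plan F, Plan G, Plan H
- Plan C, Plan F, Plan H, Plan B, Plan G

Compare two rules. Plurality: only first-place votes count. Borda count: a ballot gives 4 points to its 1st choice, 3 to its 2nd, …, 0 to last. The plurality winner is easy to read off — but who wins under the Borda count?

Plurality first-place counts: Plan H 0, Plan G 1, Plan B 4, Plan C 2, Plan F 2 → Plan B.
Borda totals: Plan H 14, Plan G 11, Plan B 25, Plan C 17, Plan F 23 → Plan B.

Plan B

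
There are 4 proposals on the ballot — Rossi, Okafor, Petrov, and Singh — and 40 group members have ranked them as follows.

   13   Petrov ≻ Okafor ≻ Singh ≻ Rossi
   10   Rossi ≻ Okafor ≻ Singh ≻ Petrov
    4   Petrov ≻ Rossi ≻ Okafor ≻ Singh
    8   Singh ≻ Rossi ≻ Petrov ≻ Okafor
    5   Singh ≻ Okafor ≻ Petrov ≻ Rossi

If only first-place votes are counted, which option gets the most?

First-place vote totals:
  Rossi: 10
  Okafor: 0
  Petrov: 17
  Singh: 13
Petrov has the most first-place votes.

Petrov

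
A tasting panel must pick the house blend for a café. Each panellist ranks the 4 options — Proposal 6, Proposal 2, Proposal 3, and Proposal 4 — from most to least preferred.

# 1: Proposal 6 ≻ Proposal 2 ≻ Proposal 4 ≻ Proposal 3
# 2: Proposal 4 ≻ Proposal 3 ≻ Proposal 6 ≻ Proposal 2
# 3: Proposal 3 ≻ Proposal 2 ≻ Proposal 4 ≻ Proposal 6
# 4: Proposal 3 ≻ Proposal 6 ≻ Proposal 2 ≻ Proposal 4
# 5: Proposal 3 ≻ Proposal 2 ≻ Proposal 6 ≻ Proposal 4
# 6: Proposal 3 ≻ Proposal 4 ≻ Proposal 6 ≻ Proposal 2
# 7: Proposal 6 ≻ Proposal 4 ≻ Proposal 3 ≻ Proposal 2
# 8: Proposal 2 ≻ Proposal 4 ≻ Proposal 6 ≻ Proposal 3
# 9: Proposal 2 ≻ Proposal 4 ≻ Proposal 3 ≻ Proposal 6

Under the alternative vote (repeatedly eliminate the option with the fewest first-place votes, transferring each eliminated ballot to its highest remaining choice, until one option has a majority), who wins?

Round 1: Proposal 3 4, Proposal 6 2, Proposal 2 2, Proposal 4 1. Proposal 4 has the fewest and is eliminated.
Round 2: Proposal 3 5, Proposal 6 2, Proposal 2 2. Proposal 3 has a majority.

Proposal 3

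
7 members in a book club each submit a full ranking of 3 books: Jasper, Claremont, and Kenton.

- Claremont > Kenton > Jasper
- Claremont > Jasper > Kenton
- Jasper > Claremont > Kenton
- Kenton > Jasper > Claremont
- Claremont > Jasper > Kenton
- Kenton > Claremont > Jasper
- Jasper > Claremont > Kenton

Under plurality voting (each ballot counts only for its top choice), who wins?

Claremont

First-place vote totals:
  Jasper: 2
  Claremont: 3
  Kenton: 2
Claremont has the most first-place votes.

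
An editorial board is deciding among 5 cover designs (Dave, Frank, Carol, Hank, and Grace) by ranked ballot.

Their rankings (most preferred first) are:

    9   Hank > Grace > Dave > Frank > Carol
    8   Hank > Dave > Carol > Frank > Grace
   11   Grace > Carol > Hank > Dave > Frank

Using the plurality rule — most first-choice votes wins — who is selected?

Hank

First-place vote totals:
  Dave: 0
  Frank: 0
  Carol: 0
  Hank: 17
  Grace: 11
Hank has the most first-place votes.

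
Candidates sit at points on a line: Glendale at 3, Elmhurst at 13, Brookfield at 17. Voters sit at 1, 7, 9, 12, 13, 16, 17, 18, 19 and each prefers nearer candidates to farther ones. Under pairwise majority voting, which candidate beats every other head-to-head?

Elmhurst

With single-peaked preferences on a line, the Condorcet winner is the candidate closest to the median voter.
The median voter (position 13) is closest to Elmhurst at 13.
Check: Elmhurst vs Brookfield — voters closer to Elmhurst: 5 of 9.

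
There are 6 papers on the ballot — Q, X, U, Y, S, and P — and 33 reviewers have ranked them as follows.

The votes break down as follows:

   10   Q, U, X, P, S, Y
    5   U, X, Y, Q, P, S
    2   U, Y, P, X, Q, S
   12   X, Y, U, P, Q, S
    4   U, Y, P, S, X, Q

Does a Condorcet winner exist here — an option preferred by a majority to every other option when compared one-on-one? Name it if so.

Head-to-head results (33 voters total):
Q vs X: X wins 23–10.
Q vs U: U wins 23–10.
Q vs Y: Y wins 23–10.
Q vs S: Q wins 29–4.
Q vs P: P wins 18–15.
X vs U: U wins 21–12.
X vs Y: X wins 27–6.
X vs S: X wins 29–4.
X vs P: X wins 27–6.
U vs Y: U wins 21–12.
U vs S: U wins 33–0.
U vs P: U wins 33–0.
Y vs S: Y wins 23–10.
Y vs P: Y wins 23–10.
S vs P: P wins 33–0.
U beats each rival — Q (23–10), X (21–12), Y (21–12), S (33–0), P (33–0) — so U is the Condorcet winner.

U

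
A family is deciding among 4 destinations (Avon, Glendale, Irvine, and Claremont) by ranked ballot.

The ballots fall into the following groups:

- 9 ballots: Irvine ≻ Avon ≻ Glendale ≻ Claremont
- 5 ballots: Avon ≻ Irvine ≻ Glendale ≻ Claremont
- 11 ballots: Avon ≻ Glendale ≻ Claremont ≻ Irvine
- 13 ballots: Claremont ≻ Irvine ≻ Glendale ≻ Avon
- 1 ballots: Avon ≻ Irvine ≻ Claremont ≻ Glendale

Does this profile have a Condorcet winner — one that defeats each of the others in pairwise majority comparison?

No

Head-to-head results (39 voters total):
Avon vs Glendale: Avon wins 26–13.
Avon vs Irvine: Irvine wins 22–17.
Avon vs Claremont: Avon wins 26–13.
Glendale vs Irvine: Irvine wins 28–11.
Glendale vs Claremont: Glendale wins 25–14.
Irvine vs Claremont: Claremont wins 24–15.
No candidate beats all others: Avon beats Claremont beats Irvine beats Avon, a majority cycle.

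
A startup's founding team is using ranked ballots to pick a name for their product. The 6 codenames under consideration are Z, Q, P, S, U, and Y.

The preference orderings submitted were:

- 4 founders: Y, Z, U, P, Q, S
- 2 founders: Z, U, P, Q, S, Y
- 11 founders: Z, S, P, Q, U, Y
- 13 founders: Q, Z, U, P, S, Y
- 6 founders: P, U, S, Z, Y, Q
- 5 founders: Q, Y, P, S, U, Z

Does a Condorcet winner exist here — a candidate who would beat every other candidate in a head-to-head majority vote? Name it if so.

Head-to-head results (41 voters total):
Z vs Q: Z wins 23–18.
Z vs P: Z wins 30–11.
Z vs S: Z wins 30–11.
Z vs U: Z wins 30–11.
Z vs Y: Z wins 32–9.
Q vs P: P wins 23–18.
Q vs S: Q wins 24–17.
Q vs U: Q wins 29–12.
Q vs Y: Q wins 31–10.
P vs S: P wins 30–11.
P vs U: P wins 22–19.
P vs Y: P wins 32–9.
S vs U: U wins 25–16.
S vs Y: S wins 32–9.
U vs Y: U wins 32–9.
Z beats each rival — Q (23–18), P (30–11), S (30–11), U (30–11), Y (32–9) — so Z is the Condorcet winner.

Z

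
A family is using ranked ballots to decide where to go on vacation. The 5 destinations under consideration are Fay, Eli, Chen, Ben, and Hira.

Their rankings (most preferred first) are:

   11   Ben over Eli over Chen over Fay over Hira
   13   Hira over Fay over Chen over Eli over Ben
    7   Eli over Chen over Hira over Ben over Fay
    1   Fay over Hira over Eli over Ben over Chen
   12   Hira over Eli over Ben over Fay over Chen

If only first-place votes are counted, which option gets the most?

First-place vote totals:
  Fay: 1
  Eli: 7
  Chen: 0
  Ben: 11
  Hira: 25
Hira has the most first-place votes.

Hira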